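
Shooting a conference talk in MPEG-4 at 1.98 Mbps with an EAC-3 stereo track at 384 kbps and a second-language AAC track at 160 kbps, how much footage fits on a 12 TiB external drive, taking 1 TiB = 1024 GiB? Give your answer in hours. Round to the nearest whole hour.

Audio total: 384 + 160 = 544 kbps = 0.544 Mbps.
Total bitrate: 1.98 + 0.544 = 2.524 Mbps.
Capacity: 12 TiB = 105,553,116 Mb.
Recording time: 105,553,116 / 2.524 = 41,819,777 s ≈ 11,617 hours.

11617 hours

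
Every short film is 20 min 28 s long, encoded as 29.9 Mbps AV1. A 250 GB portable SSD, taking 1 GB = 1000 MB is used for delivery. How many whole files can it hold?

20 min 28 s = 1228 s
Per item: 29.900 Mbps × 1228 s = 36,717 Mb = 4,590 MB.
Capacity: 250 GB = 2,000,000 Mb; 54.47 items → 54 complete.

54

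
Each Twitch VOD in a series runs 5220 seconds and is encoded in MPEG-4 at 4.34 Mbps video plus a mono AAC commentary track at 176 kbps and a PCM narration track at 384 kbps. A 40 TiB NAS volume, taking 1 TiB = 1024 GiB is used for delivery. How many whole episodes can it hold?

Audio total: 176 + 384 = 560 kbps = 0.560 Mbps.
Total bitrate: 4.900 Mbps.
Per item: 4.900 Mbps × 5220 s = 25,578 Mb = 3,197 MB.
Capacity: 40 TiB = 351,843,721 Mb; 13755.72 items → 13755 complete.

13755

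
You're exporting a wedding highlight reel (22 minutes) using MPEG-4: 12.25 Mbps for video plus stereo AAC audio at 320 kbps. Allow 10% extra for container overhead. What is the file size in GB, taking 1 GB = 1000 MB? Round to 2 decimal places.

2.28 GB

22 min = 1320 s
Audio: 320 kbps = 0.320 Mbps.
Total bitrate: 12.25 + 0.320 = 12.570 Mbps.
Stream data: 12.570 Mbps × 1320 s = 16592.4 Mb.
With 10% container overhead: ×1.10.
18,252 Mb ÷ 8 = 2,281 MB → 2.281 GB.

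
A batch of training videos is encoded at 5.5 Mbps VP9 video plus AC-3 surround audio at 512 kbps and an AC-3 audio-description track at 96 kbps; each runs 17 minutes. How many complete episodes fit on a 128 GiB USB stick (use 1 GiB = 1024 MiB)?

176

17 min = 1020 s
Audio total: 512 + 96 = 608 kbps = 0.608 Mbps.
Total bitrate: 6.108 Mbps.
Per item: 6.108 Mbps × 1020 s = 6,230 Mb = 778.8 MB.
Capacity: 128 GiB = 1,099,512 Mb; 176.48 items → 176 complete.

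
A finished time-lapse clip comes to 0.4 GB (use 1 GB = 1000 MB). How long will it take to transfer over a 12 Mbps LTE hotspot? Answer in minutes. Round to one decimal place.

File: 0.4 GB = 3200.0 Mb.
At 12 Mbps: 3200.0 / 12 = 266.7 s ≈ 4.44 minutes.

4.4 minutes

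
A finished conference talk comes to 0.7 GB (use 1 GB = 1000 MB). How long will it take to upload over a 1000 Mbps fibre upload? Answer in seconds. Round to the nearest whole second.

6 seconds

File: 0.7 GB = 5600.0 Mb.
At 1000 Mbps: 5600.0 / 1000 = 5.6 s ≈ 5.6 seconds.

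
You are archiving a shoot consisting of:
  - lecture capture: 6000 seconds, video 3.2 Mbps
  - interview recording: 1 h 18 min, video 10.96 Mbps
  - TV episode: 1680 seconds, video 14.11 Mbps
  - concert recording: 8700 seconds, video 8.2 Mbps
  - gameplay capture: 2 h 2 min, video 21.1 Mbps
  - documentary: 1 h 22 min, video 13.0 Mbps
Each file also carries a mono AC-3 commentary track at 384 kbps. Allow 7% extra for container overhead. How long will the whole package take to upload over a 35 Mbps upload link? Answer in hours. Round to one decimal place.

3.4 hours

Audio: 384 kbps = 0.384 Mbps.
lecture capture: 3.584 Mbps × 6000 s × 1.07 = 23009.3 Mb
interview recording: 11.344 Mbps × 4680 s × 1.07 = 56806.2 Mb
TV episode: 14.494 Mbps × 1680 s × 1.07 = 26054.4 Mb
concert recording: 8.584 Mbps × 8700 s × 1.07 = 79908.5 Mb
gameplay capture: 21.484 Mbps × 7320 s × 1.07 = 168271.3 Mb
documentary: 13.384 Mbps × 4920 s × 1.07 = 70458.7 Mb
Total: 424508.4 Mb = 53063.5 MB.
At 35 Mbps: 424508.4 / 35 = 12129 s ≈ 3.37 hours.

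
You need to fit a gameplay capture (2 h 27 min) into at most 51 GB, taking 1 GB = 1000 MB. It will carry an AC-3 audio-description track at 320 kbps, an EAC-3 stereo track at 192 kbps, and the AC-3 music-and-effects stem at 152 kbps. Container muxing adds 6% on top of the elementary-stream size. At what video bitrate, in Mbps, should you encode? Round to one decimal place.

43.0 Mbps

Budget: 51 GB = 408000.0 Mb.
Stream payload after overhead: 408000.0 / 1.06 = 384905.7 Mb.
2 h 27 min = 147 min = 8820 s
Total bitrate budget: 384905.7 Mb / 8820 s = 43.640 Mbps.
Audio total: 320 + 192 + 152 = 664 kbps = 0.664 Mbps.
Video: 43.640 − 0.664 = 42.976 Mbps.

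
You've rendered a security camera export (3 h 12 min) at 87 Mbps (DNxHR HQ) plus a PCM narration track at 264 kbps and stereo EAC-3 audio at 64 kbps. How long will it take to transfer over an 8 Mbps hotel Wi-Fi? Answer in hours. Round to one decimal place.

34.9 hours

3 h 12 min = 192 min = 11520 s
Audio total: 264 + 64 = 328 kbps = 0.328 Mbps.
Total bitrate: 87.328 Mbps.
File: 87.328 Mbps × 11520 s = 1006018.6 Mb.
At 8 Mbps: 1006018.6 / 8 = 125752.3 s ≈ 34.9 hours.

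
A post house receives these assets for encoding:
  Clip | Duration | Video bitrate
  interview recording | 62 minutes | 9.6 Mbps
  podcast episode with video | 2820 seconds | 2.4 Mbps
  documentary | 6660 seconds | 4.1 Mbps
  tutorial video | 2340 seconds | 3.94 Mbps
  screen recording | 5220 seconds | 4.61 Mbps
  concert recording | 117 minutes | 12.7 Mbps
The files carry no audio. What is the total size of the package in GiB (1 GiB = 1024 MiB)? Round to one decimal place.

22.4 GiB

interview recording: 9.600 Mbps × 3720 s = 35712.0 Mb
podcast episode with video: 2.400 Mbps × 2820 s = 6768.0 Mb
documentary: 4.100 Mbps × 6660 s = 27306.0 Mb
tutorial video: 3.940 Mbps × 2340 s = 9219.6 Mb
screen recording: 4.610 Mbps × 5220 s = 24064.2 Mb
concert recording: 12.700 Mbps × 7020 s = 89154.0 Mb
Total: 192223.8 Mb = 24028.0 MB.
= 22.38 GiB.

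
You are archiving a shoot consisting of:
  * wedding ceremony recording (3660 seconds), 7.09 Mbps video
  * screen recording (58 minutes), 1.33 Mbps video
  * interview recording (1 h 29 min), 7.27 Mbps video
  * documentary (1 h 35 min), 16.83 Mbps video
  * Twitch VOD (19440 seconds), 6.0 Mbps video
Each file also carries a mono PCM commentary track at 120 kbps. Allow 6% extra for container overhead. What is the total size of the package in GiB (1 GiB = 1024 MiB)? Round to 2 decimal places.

35.35 GiB

Audio: 120 kbps = 0.120 Mbps.
wedding ceremony recording: 7.210 Mbps × 3660 s × 1.06 = 27971.9 Mb
screen recording: 1.450 Mbps × 3480 s × 1.06 = 5348.8 Mb
interview recording: 7.390 Mbps × 5340 s × 1.06 = 41830.4 Mb
documentary: 16.950 Mbps × 5700 s × 1.06 = 102411.9 Mb
Twitch VOD: 6.120 Mbps × 19440 s × 1.06 = 126111.2 Mb
Total: 303674.1 Mb = 37959.3 MB.
= 35.35 GiB.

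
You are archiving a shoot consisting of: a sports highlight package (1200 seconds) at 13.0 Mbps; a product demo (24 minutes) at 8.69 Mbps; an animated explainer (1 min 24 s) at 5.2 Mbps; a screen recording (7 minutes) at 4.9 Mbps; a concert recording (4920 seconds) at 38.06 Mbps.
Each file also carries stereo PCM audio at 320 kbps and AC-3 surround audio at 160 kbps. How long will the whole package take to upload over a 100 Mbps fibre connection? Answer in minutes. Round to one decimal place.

37.0 minutes

Audio total: 320 + 160 = 480 kbps = 0.480 Mbps.
sports highlight package: 13.480 Mbps × 1200 s = 16176.0 Mb
product demo: 9.170 Mbps × 1440 s = 13204.8 Mb
animated explainer: 5.680 Mbps × 84 s = 477.1 Mb
screen recording: 5.380 Mbps × 420 s = 2259.6 Mb
concert recording: 38.540 Mbps × 4920 s = 189616.8 Mb
Total: 221734.3 Mb = 27716.8 MB.
At 100 Mbps: 221734.3 / 100 = 2217 s ≈ 37 minutes.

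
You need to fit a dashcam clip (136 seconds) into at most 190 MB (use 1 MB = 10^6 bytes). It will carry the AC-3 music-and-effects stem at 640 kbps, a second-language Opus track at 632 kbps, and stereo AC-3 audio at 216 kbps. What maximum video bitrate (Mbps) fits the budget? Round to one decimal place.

Budget: 190 MB = 1520.0 Mb.
Total bitrate budget: 1520.0 Mb / 136 s = 11.176 Mbps.
Audio total: 640 + 632 + 216 = 1488 kbps = 1.488 Mbps.
Video: 11.176 − 1.488 = 9.688 Mbps.

9.7 Mbps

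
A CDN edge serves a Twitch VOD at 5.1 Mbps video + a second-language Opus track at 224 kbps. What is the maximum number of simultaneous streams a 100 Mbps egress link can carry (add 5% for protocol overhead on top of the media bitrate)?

Audio: 224 kbps = 0.224 Mbps.
Per-viewer media rate: 5.324 Mbps.
On the wire with 5% overhead: 5.590 Mbps.
100 Mbps = 100.0 Mbps; 100.0 / 5.590 = 17.89 → 17 viewers.

17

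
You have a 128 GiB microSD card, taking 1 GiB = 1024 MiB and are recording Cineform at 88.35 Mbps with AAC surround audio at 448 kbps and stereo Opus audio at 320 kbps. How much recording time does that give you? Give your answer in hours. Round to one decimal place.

3.4 hours

Audio total: 448 + 320 = 768 kbps = 0.768 Mbps.
Total bitrate: 88.35 + 0.768 = 89.118 Mbps.
Capacity: 128 GiB = 1,099,512 Mb.
Recording time: 1,099,512 / 89.118 = 12,338 s ≈ 3.43 hours.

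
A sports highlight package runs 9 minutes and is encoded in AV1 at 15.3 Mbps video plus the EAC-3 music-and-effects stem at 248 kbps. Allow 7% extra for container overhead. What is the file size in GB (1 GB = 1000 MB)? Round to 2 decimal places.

9 min = 540 s
Audio: 248 kbps = 0.248 Mbps.
Total bitrate: 15.3 + 0.248 = 15.548 Mbps.
Stream data: 15.548 Mbps × 540 s = 8395.9 Mb.
With 7% container overhead: ×1.07.
8,984 Mb ÷ 8 = 1,123 MB → 1.123 GB.

1.12 GB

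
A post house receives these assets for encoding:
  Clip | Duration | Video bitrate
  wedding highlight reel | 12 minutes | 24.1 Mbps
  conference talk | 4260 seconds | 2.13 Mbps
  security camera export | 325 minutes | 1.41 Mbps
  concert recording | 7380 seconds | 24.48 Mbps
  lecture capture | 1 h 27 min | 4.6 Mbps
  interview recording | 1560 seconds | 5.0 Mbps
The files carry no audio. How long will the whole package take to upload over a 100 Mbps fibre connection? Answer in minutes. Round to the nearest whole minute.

wedding highlight reel: 24.100 Mbps × 720 s = 17352.0 Mb
conference talk: 2.130 Mbps × 4260 s = 9073.8 Mb
security camera export: 1.410 Mbps × 19500 s = 27495.0 Mb
concert recording: 24.480 Mbps × 7380 s = 180662.4 Mb
lecture capture: 4.600 Mbps × 5220 s = 24012.0 Mb
interview recording: 5.000 Mbps × 1560 s = 7800.0 Mb
Total: 266395.2 Mb = 33299.4 MB.
At 100 Mbps: 266395.2 / 100 = 2664 s ≈ 44.4 minutes.

44 minutes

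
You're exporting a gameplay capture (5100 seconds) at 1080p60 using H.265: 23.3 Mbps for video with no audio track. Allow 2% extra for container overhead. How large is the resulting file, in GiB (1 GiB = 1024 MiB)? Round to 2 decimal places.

Total bitrate: 23.3 Mbps.
Stream data: 23.300 Mbps × 5100 s = 118830.0 Mb.
With 2% container overhead: ×1.02.
121,207 Mb = 15,150,825,000 bytes ÷ 1,073,741,824 = 14.11 GiB.

14.11 GiB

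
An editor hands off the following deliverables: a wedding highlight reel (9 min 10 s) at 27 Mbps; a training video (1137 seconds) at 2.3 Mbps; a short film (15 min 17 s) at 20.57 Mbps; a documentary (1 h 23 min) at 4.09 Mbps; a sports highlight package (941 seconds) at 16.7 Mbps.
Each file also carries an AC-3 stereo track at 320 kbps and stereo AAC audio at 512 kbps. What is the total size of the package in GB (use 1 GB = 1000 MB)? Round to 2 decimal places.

9.94 GB

Audio total: 320 + 512 = 832 kbps = 0.832 Mbps.
wedding highlight reel: 27.832 Mbps × 550 s = 15307.6 Mb
training video: 3.132 Mbps × 1137 s = 3561.1 Mb
short film: 21.402 Mbps × 917 s = 19625.6 Mb
documentary: 4.922 Mbps × 4980 s = 24511.6 Mb
sports highlight package: 17.532 Mbps × 941 s = 16497.6 Mb
Total: 79503.5 Mb = 9937.9 MB.
= 9.938 GB.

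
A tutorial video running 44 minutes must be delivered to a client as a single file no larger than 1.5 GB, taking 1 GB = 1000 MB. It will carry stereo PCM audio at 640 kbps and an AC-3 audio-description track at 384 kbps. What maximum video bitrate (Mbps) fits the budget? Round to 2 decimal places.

3.52 Mbps

Budget: 1.5 GB = 12000.0 Mb.
44 min = 2640 s
Total bitrate budget: 12000.0 Mb / 2640 s = 4.545 Mbps.
Audio total: 640 + 384 = 1024 kbps = 1.024 Mbps.
Video: 4.545 − 1.024 = 3.521 Mbps.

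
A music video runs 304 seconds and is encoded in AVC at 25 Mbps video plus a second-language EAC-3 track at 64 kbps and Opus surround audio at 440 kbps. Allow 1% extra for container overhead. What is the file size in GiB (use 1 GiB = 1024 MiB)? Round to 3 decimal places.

Audio total: 64 + 440 = 504 kbps = 0.504 Mbps.
Total bitrate: 25 + 0.504 = 25.504 Mbps.
Stream data: 25.504 Mbps × 304 s = 7753.2 Mb.
With 1% container overhead: ×1.01.
7,831 Mb = 978,843,520 bytes ÷ 1,073,741,824 = 0.9116 GiB.

0.912 GiB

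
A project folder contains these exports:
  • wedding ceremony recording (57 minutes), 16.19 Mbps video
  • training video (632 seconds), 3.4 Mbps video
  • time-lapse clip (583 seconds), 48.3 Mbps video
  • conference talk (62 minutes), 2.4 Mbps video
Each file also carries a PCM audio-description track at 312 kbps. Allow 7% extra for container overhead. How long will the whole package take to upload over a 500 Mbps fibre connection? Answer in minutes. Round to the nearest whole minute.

3 minutes

Audio: 312 kbps = 0.312 Mbps.
wedding ceremony recording: 16.502 Mbps × 3420 s × 1.07 = 60387.4 Mb
training video: 3.712 Mbps × 632 s × 1.07 = 2510.2 Mb
time-lapse clip: 48.612 Mbps × 583 s × 1.07 = 30324.7 Mb
conference talk: 2.712 Mbps × 3720 s × 1.07 = 10794.8 Mb
Total: 104017.1 Mb = 13002.1 MB.
At 500 Mbps: 104017.1 / 500 = 208 s ≈ 3.47 minutes.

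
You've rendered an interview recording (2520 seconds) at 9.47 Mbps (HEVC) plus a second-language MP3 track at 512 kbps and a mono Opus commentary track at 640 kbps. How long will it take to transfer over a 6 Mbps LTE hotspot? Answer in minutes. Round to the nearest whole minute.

Audio total: 512 + 640 = 1152 kbps = 1.152 Mbps.
Total bitrate: 10.622 Mbps.
File: 10.622 Mbps × 2520 s = 26767.4 Mb.
At 6 Mbps: 26767.4 / 6 = 4461.2 s ≈ 74.4 minutes.

74 minutes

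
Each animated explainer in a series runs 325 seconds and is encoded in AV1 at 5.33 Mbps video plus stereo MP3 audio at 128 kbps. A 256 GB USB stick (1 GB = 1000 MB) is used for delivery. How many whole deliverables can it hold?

1154

Audio: 128 kbps = 0.128 Mbps.
Total bitrate: 5.458 Mbps.
Per item: 5.458 Mbps × 325 s = 1,774 Mb = 221.7 MB.
Capacity: 256 GB = 2,048,000 Mb; 1154.55 items → 1154 complete.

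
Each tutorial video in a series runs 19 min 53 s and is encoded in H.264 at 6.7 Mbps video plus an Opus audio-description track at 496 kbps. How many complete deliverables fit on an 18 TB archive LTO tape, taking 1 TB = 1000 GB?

16773

19 min 53 s = 1193 s
Audio: 496 kbps = 0.496 Mbps.
Total bitrate: 7.196 Mbps.
Per item: 7.196 Mbps × 1193 s = 8,585 Mb = 1,073 MB.
Capacity: 18 TB = 144,000,000 Mb; 16773.78 items → 16773 complete.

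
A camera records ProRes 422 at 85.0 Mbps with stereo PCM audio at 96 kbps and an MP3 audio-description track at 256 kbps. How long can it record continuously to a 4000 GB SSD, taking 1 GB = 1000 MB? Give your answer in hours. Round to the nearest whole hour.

104 hours

Audio total: 96 + 256 = 352 kbps = 0.352 Mbps.
Total bitrate: 85.0 + 0.352 = 85.352 Mbps.
Capacity: 4000 GB = 32,000,000 Mb.
Recording time: 32,000,000 / 85.352 = 374,918 s ≈ 104 hours.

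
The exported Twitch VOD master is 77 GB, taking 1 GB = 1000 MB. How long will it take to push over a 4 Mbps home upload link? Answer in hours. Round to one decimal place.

42.8 hours

File: 77 GB = 616000.0 Mb.
At 4 Mbps: 616000.0 / 4 = 154000.0 s ≈ 42.8 hours.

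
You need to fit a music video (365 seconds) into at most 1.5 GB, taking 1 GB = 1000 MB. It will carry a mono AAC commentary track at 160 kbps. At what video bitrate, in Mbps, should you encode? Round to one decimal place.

Budget: 1.5 GB = 12000.0 Mb.
Total bitrate budget: 12000.0 Mb / 365 s = 32.877 Mbps.
Audio: 160 kbps = 0.160 Mbps.
Video: 32.877 − 0.160 = 32.717 Mbps.

32.7 Mbps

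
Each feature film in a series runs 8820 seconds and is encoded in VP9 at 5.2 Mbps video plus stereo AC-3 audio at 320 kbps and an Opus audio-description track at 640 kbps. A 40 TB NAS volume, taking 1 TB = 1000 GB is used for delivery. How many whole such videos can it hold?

5889

Audio total: 320 + 640 = 960 kbps = 0.960 Mbps.
Total bitrate: 6.160 Mbps.
Per item: 6.160 Mbps × 8820 s = 54,331 Mb = 6,791 MB.
Capacity: 40 TB = 320,000,000 Mb; 5889.80 items → 5889 complete.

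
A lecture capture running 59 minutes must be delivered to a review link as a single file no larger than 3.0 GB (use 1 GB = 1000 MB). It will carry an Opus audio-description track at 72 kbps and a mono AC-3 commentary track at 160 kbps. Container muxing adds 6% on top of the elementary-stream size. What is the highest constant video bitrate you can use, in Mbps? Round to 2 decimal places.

Budget: 3.0 GB = 24000.0 Mb.
Stream payload after overhead: 24000.0 / 1.06 = 22641.5 Mb.
59 min = 3540 s
Total bitrate budget: 22641.5 Mb / 3540 s = 6.396 Mbps.
Audio total: 72 + 160 = 232 kbps = 0.232 Mbps.
Video: 6.396 − 0.232 = 6.164 Mbps.

6.16 Mbps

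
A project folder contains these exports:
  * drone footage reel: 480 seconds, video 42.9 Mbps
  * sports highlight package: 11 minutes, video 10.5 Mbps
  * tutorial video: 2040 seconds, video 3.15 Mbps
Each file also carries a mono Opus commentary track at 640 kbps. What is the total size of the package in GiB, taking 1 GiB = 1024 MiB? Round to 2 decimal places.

4.19 GiB

Audio: 640 kbps = 0.640 Mbps.
drone footage reel: 43.540 Mbps × 480 s = 20899.2 Mb
sports highlight package: 11.140 Mbps × 660 s = 7352.4 Mb
tutorial video: 3.790 Mbps × 2040 s = 7731.6 Mb
Total: 35983.2 Mb = 4497.9 MB.
= 4.189 GiB.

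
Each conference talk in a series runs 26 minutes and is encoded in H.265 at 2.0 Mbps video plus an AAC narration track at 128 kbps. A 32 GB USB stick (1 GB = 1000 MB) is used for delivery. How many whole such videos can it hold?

26 min = 1560 s
Audio: 128 kbps = 0.128 Mbps.
Total bitrate: 2.128 Mbps.
Per item: 2.128 Mbps × 1560 s = 3,320 Mb = 415.0 MB.
Capacity: 32 GB = 256,000 Mb; 77.12 items → 77 complete.

77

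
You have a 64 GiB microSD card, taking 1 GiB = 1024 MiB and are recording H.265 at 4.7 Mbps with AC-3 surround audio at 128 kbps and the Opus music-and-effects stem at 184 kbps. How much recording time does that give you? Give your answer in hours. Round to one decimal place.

30.5 hours

Audio total: 128 + 184 = 312 kbps = 0.312 Mbps.
Total bitrate: 4.7 + 0.312 = 5.012 Mbps.
Capacity: 64 GiB = 549,756 Mb.
Recording time: 549,756 / 5.012 = 109,688 s ≈ 30.5 hours.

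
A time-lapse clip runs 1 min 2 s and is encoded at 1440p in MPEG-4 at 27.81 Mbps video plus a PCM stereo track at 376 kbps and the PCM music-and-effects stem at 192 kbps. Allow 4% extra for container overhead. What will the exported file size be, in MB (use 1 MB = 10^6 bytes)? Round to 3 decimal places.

1 min 2 s = 62 s
Audio total: 376 + 192 = 568 kbps = 0.568 Mbps.
Total bitrate: 27.81 + 0.568 = 28.378 Mbps.
Stream data: 28.378 Mbps × 62 s = 1759.4 Mb.
With 4% container overhead: ×1.04.
1,830 Mb ÷ 8 = 228.7 MB → 228.7 MB.

228.727 MB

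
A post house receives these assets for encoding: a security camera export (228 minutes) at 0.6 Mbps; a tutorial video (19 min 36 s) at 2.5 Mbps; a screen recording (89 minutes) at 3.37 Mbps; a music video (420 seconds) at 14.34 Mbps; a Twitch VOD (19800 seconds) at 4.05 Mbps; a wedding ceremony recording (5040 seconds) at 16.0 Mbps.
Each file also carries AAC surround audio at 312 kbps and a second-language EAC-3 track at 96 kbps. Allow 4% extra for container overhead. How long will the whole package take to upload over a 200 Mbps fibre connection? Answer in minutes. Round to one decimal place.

Audio total: 312 + 96 = 408 kbps = 0.408 Mbps.
security camera export: 1.008 Mbps × 13680 s × 1.04 = 14341.0 Mb
tutorial video: 2.908 Mbps × 1176 s × 1.04 = 3556.6 Mb
screen recording: 3.778 Mbps × 5340 s × 1.04 = 20981.5 Mb
music video: 14.748 Mbps × 420 s × 1.04 = 6441.9 Mb
Twitch VOD: 4.458 Mbps × 19800 s × 1.04 = 91799.1 Mb
wedding ceremony recording: 16.408 Mbps × 5040 s × 1.04 = 86004.2 Mb
Total: 223124.4 Mb = 27890.5 MB.
At 200 Mbps: 223124.4 / 200 = 1116 s ≈ 18.6 minutes.

18.6 minutes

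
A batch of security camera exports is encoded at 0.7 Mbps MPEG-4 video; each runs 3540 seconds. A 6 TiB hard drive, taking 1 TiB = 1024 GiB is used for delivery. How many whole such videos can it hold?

21298

Per item: 0.700 Mbps × 3540 s = 2,478 Mb = 309.8 MB.
Capacity: 6 TiB = 52,776,558 Mb; 21298.05 items → 21298 complete.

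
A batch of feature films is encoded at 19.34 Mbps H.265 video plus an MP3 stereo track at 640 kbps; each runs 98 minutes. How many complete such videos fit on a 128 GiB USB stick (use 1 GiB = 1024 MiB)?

9

98 min = 5880 s
Audio: 640 kbps = 0.640 Mbps.
Total bitrate: 19.980 Mbps.
Per item: 19.980 Mbps × 5880 s = 117,482 Mb = 14,685 MB.
Capacity: 128 GiB = 1,099,512 Mb; 9.36 items → 9 complete.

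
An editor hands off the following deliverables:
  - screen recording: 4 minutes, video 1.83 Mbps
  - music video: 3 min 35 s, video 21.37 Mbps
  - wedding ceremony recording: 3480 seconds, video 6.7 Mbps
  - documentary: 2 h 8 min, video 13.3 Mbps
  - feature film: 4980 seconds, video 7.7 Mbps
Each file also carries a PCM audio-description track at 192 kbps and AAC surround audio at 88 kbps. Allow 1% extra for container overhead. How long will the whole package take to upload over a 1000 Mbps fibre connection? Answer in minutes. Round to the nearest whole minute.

3 minutes

Audio total: 192 + 88 = 280 kbps = 0.280 Mbps.
screen recording: 2.110 Mbps × 240 s × 1.01 = 511.5 Mb
music video: 21.650 Mbps × 215 s × 1.01 = 4701.3 Mb
wedding ceremony recording: 6.980 Mbps × 3480 s × 1.01 = 24533.3 Mb
documentary: 13.580 Mbps × 7680 s × 1.01 = 105337.3 Mb
feature film: 7.980 Mbps × 4980 s × 1.01 = 40137.8 Mb
Total: 175221.2 Mb = 21902.7 MB.
At 1000 Mbps: 175221.2 / 1000 = 175 s ≈ 2.92 minutes.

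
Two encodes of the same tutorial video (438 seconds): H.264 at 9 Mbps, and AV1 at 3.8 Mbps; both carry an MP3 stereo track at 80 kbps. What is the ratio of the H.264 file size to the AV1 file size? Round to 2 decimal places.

2.34

Audio: 80 kbps = 0.080 Mbps.
H.264: 9.080 Mbps × 438 s = 3977.0 Mb = 497.130 MB.
AV1: 3.880 Mbps × 438 s = 1699.4 Mb = 212.430 MB.
Ratio: 497.130 / 212.430 = 2.340.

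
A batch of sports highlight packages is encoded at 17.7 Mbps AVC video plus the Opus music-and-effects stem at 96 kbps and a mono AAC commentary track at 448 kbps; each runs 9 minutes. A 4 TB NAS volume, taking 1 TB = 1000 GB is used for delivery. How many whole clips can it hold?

3248

9 min = 540 s
Audio total: 96 + 448 = 544 kbps = 0.544 Mbps.
Total bitrate: 18.244 Mbps.
Per item: 18.244 Mbps × 540 s = 9,852 Mb = 1,231 MB.
Capacity: 4 TB = 32,000,000 Mb; 3248.15 items → 3248 complete.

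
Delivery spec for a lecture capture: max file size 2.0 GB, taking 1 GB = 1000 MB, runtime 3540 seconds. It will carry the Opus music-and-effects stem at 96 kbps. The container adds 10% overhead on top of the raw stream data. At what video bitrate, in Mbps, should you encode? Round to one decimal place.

Budget: 2.0 GB = 16000.0 Mb.
Stream payload after overhead: 16000.0 / 1.10 = 14545.5 Mb.
Total bitrate budget: 14545.5 Mb / 3540 s = 4.109 Mbps.
Audio: 96 kbps = 0.096 Mbps.
Video: 4.109 − 0.096 = 4.013 Mbps.

4.0 Mbps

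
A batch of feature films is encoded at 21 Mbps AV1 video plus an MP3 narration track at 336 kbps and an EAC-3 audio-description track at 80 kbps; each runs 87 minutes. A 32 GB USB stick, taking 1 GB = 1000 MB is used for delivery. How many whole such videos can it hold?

2

87 min = 5220 s
Audio total: 336 + 80 = 416 kbps = 0.416 Mbps.
Total bitrate: 21.416 Mbps.
Per item: 21.416 Mbps × 5220 s = 111,792 Mb = 13,974 MB.
Capacity: 32 GB = 256,000 Mb; 2.29 items → 2 complete.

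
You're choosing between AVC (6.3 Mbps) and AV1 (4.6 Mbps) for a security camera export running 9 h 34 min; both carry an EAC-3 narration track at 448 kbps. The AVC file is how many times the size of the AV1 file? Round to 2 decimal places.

9 h 34 min = 574 min = 34440 s
Audio: 448 kbps = 0.448 Mbps.
AVC: 6.748 Mbps × 34440 s = 232401.1 Mb = 27.055 GiB.
AV1: 5.048 Mbps × 34440 s = 173853.1 Mb = 20.239 GiB.
Ratio: 27.055 / 20.239 = 1.337.

1.34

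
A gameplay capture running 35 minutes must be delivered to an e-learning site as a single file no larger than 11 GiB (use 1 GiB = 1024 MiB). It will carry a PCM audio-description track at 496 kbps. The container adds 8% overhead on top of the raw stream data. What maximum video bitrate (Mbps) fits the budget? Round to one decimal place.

Budget: 11 GiB = 94489.3 Mb.
Stream payload after overhead: 94489.3 / 1.08 = 87490.1 Mb.
35 min = 2100 s
Total bitrate budget: 87490.1 Mb / 2100 s = 41.662 Mbps.
Audio: 496 kbps = 0.496 Mbps.
Video: 41.662 − 0.496 = 41.166 Mbps.

41.2 Mbps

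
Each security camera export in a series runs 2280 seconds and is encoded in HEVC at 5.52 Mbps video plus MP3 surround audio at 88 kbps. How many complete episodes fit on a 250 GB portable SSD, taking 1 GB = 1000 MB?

156

Audio: 88 kbps = 0.088 Mbps.
Total bitrate: 5.608 Mbps.
Per item: 5.608 Mbps × 2280 s = 12,786 Mb = 1,598 MB.
Capacity: 250 GB = 2,000,000 Mb; 156.42 items → 156 complete.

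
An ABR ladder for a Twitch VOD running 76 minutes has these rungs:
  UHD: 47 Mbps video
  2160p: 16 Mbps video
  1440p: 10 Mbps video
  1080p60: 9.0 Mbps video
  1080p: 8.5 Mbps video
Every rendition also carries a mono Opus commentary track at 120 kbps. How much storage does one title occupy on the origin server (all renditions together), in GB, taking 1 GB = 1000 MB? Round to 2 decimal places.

76 min = 4560 s
Audio: 120 kbps = 0.120 Mbps.
Sum of rendition bitrates: (47+0.120) + (16+0.120) + (10+0.120) + (9.0+0.120) + (8.5+0.120) = 91.100 Mbps.
× 4560 s = 415,416 Mb = 51,927 MB = 51.93 GB.

51.93 GB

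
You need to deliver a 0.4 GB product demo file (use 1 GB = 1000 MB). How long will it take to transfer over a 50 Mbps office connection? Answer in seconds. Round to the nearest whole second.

File: 0.4 GB = 3200.0 Mb.
At 50 Mbps: 3200.0 / 50 = 64.0 s ≈ 64 seconds.

64 seconds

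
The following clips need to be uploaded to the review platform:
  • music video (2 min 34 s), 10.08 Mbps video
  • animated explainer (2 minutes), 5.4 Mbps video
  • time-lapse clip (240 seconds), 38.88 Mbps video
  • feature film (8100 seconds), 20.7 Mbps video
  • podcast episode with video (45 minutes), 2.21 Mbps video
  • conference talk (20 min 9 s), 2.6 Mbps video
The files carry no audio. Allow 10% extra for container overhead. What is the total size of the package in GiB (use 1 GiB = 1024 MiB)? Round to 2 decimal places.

24.11 GiB

music video: 10.080 Mbps × 154 s × 1.10 = 1707.6 Mb
animated explainer: 5.400 Mbps × 120 s × 1.10 = 712.8 Mb
time-lapse clip: 38.880 Mbps × 240 s × 1.10 = 10264.3 Mb
feature film: 20.700 Mbps × 8100 s × 1.10 = 184437.0 Mb
podcast episode with video: 2.210 Mbps × 2700 s × 1.10 = 6563.7 Mb
conference talk: 2.600 Mbps × 1209 s × 1.10 = 3457.7 Mb
Total: 207143.1 Mb = 25892.9 MB.
= 24.11 GiB.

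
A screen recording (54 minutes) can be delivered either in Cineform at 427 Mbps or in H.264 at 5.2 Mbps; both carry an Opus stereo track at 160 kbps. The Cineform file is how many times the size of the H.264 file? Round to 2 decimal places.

79.69

54 min = 3240 s
Audio: 160 kbps = 0.160 Mbps.
Cineform: 427.160 Mbps × 3240 s = 1383998.4 Mb = 173.000 GB.
H.264: 5.360 Mbps × 3240 s = 17366.4 Mb = 2.171 GB.
Ratio: 173.000 / 2.171 = 79.694.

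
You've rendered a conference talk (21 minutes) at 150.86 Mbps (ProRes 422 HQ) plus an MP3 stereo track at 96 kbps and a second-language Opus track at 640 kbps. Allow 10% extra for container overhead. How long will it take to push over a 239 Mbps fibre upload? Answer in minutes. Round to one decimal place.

21 min = 1260 s
Audio total: 96 + 640 = 736 kbps = 0.736 Mbps.
Total bitrate: 151.596 Mbps.
File: 151.596 Mbps × 1260 s = 191011.0 Mb.
With 10% container overhead: ×1.10. → 210112.1 Mb.
At 239 Mbps: 210112.1 / 239 = 879.1 s ≈ 14.7 minutes.

14.7 minutes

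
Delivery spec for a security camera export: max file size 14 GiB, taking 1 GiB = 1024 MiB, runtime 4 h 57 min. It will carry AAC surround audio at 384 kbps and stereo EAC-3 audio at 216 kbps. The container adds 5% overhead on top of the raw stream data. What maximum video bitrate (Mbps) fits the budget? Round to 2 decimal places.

Budget: 14 GiB = 120259.1 Mb.
Stream payload after overhead: 120259.1 / 1.05 = 114532.5 Mb.
4 h 57 min = 297 min = 17820 s
Total bitrate budget: 114532.5 Mb / 17820 s = 6.427 Mbps.
Audio total: 384 + 216 = 600 kbps = 0.600 Mbps.
Video: 6.427 − 0.600 = 5.827 Mbps.

5.83 Mbps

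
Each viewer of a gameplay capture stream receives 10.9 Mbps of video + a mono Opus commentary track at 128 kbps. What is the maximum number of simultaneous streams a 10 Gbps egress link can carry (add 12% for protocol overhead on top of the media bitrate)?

Audio: 128 kbps = 0.128 Mbps.
Per-viewer media rate: 11.028 Mbps.
On the wire with 12% overhead: 12.351 Mbps.
10 Gbps = 10,000 Mbps; 10,000 / 12.351 = 809.63 → 809 viewers.

809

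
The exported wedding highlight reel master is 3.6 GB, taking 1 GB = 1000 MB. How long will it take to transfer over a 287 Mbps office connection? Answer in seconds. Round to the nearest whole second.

100 seconds

File: 3.6 GB = 28800.0 Mb.
At 287 Mbps: 28800.0 / 287 = 100.3 s ≈ 100 seconds.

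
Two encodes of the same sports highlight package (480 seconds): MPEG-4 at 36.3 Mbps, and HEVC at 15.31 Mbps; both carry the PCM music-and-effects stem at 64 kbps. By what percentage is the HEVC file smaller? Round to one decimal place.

Audio: 64 kbps = 0.064 Mbps.
MPEG-4: 36.364 Mbps × 480 s = 17454.7 Mb = 2.182 GB.
HEVC: 15.374 Mbps × 480 s = 7379.5 Mb = 0.922 GB.
Reduction: (1 − 0.922/2.182) × 100 = 57.72%.

57.7%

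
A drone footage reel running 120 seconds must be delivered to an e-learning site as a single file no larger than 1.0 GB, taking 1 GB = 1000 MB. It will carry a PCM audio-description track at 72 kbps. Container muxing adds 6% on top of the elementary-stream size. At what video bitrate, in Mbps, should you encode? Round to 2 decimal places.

Budget: 1.0 GB = 8000.0 Mb.
Stream payload after overhead: 8000.0 / 1.06 = 7547.2 Mb.
Total bitrate budget: 7547.2 Mb / 120 s = 62.893 Mbps.
Audio: 72 kbps = 0.072 Mbps.
Video: 62.893 − 0.072 = 62.821 Mbps.

62.82 Mbps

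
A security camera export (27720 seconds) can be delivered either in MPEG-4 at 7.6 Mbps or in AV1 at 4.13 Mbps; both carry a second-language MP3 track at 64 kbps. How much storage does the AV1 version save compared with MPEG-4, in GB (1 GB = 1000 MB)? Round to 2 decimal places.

12.02 GB

Audio: 64 kbps = 0.064 Mbps.
MPEG-4: 7.664 Mbps × 27720 s = 212446.1 Mb = 26.556 GB.
AV1: 4.194 Mbps × 27720 s = 116257.7 Mb = 14.532 GB.
Saving: 26.556 − 14.532 = 12.024 GB.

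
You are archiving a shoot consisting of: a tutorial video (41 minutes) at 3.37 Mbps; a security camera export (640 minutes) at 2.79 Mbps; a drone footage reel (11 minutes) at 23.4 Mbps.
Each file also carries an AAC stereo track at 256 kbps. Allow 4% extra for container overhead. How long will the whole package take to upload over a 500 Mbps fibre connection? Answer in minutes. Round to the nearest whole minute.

5 minutes

Audio: 256 kbps = 0.256 Mbps.
tutorial video: 3.626 Mbps × 2460 s × 1.04 = 9276.8 Mb
security camera export: 3.046 Mbps × 38400 s × 1.04 = 121645.1 Mb
drone footage reel: 23.656 Mbps × 660 s × 1.04 = 16237.5 Mb
Total: 147159.3 Mb = 18394.9 MB.
At 500 Mbps: 147159.3 / 500 = 294 s ≈ 4.91 minutes.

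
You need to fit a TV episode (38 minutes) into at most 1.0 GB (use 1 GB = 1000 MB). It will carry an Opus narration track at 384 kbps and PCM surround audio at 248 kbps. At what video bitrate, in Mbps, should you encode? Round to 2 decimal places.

2.88 Mbps

Budget: 1.0 GB = 8000.0 Mb.
38 min = 2280 s
Total bitrate budget: 8000.0 Mb / 2280 s = 3.509 Mbps.
Audio total: 384 + 248 = 632 kbps = 0.632 Mbps.
Video: 3.509 − 0.632 = 2.877 Mbps.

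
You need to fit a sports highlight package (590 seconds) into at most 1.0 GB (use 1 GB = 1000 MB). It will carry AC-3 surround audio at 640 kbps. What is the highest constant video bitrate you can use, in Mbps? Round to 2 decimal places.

Budget: 1.0 GB = 8000.0 Mb.
Total bitrate budget: 8000.0 Mb / 590 s = 13.559 Mbps.
Audio: 640 kbps = 0.640 Mbps.
Video: 13.559 − 0.640 = 12.919 Mbps.

12.92 Mbps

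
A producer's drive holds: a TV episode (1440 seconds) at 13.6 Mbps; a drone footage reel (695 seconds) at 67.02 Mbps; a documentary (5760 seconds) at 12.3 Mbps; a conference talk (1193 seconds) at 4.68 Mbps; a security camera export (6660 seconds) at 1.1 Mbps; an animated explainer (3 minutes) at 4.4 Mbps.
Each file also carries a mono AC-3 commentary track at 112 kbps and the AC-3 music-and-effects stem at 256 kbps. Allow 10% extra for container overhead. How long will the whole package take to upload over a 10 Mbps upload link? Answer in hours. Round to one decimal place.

Audio total: 112 + 256 = 368 kbps = 0.368 Mbps.
TV episode: 13.968 Mbps × 1440 s × 1.10 = 22125.3 Mb
drone footage reel: 67.388 Mbps × 695 s × 1.10 = 51518.1 Mb
documentary: 12.668 Mbps × 5760 s × 1.10 = 80264.4 Mb
conference talk: 5.048 Mbps × 1193 s × 1.10 = 6624.5 Mb
security camera export: 1.468 Mbps × 6660 s × 1.10 = 10754.6 Mb
animated explainer: 4.768 Mbps × 180 s × 1.10 = 944.1 Mb
Total: 172231.0 Mb = 21528.9 MB.
At 10 Mbps: 172231.0 / 10 = 17223 s ≈ 4.78 hours.

4.8 hours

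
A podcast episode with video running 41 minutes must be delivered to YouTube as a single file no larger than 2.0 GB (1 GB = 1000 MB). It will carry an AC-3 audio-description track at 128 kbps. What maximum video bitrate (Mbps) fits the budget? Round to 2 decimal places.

Budget: 2.0 GB = 16000.0 Mb.
41 min = 2460 s
Total bitrate budget: 16000.0 Mb / 2460 s = 6.504 Mbps.
Audio: 128 kbps = 0.128 Mbps.
Video: 6.504 − 0.128 = 6.376 Mbps.

6.38 Mbps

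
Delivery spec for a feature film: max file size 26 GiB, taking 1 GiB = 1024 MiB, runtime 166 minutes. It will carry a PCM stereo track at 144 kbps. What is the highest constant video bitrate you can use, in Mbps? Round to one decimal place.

Budget: 26 GiB = 223338.3 Mb.
166 min = 9960 s
Total bitrate budget: 223338.3 Mb / 9960 s = 22.424 Mbps.
Audio: 144 kbps = 0.144 Mbps.
Video: 22.424 − 0.144 = 22.280 Mbps.

22.3 Mbps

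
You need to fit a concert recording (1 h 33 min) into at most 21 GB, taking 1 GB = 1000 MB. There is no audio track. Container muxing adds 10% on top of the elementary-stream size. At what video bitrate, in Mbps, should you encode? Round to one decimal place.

27.4 Mbps

Budget: 21 GB = 168000.0 Mb.
Stream payload after overhead: 168000.0 / 1.10 = 152727.3 Mb.
1 h 33 min = 93 min = 5580 s
Total bitrate budget: 152727.3 Mb / 5580 s = 27.370 Mbps.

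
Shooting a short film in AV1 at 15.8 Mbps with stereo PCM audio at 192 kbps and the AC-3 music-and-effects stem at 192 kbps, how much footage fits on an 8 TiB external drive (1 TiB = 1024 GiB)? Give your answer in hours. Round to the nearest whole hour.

Audio total: 192 + 192 = 384 kbps = 0.384 Mbps.
Total bitrate: 15.8 + 0.384 = 16.184 Mbps.
Capacity: 8 TiB = 70,368,744 Mb.
Recording time: 70,368,744 / 16.184 = 4,348,044 s ≈ 1,208 hours.

1208 hours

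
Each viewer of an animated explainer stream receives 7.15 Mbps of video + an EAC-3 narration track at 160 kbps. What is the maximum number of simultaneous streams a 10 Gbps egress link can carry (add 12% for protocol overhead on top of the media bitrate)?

Audio: 160 kbps = 0.160 Mbps.
Per-viewer media rate: 7.310 Mbps.
On the wire with 12% overhead: 8.187 Mbps.
10 Gbps = 10,000 Mbps; 10,000 / 8.187 = 1221.42 → 1221 viewers.

1221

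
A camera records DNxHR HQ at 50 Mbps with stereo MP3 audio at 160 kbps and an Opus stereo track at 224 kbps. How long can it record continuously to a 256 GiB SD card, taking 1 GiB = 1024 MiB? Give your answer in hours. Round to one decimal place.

Audio total: 160 + 224 = 384 kbps = 0.384 Mbps.
Total bitrate: 50 + 0.384 = 50.384 Mbps.
Capacity: 256 GiB = 2,199,023 Mb.
Recording time: 2,199,023 / 50.384 = 43,645 s ≈ 12.1 hours.

12.1 hours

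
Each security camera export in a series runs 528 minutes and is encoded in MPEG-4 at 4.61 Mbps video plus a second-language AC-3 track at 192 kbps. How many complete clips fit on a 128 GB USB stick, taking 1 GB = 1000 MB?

6

528 min = 31680 s
Audio: 192 kbps = 0.192 Mbps.
Total bitrate: 4.802 Mbps.
Per item: 4.802 Mbps × 31680 s = 152,127 Mb = 19,016 MB.
Capacity: 128 GB = 1,024,000 Mb; 6.73 items → 6 complete.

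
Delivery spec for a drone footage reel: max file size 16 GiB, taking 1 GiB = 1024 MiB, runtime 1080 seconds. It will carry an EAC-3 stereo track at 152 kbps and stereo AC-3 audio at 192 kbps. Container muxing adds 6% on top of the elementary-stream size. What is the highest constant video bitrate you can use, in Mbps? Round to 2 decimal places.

119.71 Mbps

Budget: 16 GiB = 137439.0 Mb.
Stream payload after overhead: 137439.0 / 1.06 = 129659.4 Mb.
Total bitrate budget: 129659.4 Mb / 1080 s = 120.055 Mbps.
Audio total: 152 + 192 = 344 kbps = 0.344 Mbps.
Video: 120.055 − 0.344 = 119.711 Mbps.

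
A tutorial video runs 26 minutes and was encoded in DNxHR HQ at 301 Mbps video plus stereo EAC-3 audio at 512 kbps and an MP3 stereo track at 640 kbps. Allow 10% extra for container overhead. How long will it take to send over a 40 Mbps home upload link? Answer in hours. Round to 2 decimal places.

3.60 hours

26 min = 1560 s
Audio total: 512 + 640 = 1152 kbps = 1.152 Mbps.
Total bitrate: 302.152 Mbps.
File: 302.152 Mbps × 1560 s = 471357.1 Mb.
With 10% container overhead: ×1.10. → 518492.8 Mb.
At 40 Mbps: 518492.8 / 40 = 12962.3 s ≈ 3.6 hours.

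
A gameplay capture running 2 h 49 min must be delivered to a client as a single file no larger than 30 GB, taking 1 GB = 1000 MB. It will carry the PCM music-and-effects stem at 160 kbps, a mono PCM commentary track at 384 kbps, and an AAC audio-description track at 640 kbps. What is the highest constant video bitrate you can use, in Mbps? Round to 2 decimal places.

22.48 Mbps

Budget: 30 GB = 240000.0 Mb.
2 h 49 min = 169 min = 10140 s
Total bitrate budget: 240000.0 Mb / 10140 s = 23.669 Mbps.
Audio total: 160 + 384 + 640 = 1184 kbps = 1.184 Mbps.
Video: 23.669 − 1.184 = 22.485 Mbps.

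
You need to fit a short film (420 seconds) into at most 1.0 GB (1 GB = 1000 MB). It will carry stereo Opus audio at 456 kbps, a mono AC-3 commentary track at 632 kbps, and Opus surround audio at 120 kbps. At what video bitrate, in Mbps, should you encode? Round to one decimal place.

Budget: 1.0 GB = 8000.0 Mb.
Total bitrate budget: 8000.0 Mb / 420 s = 19.048 Mbps.
Audio total: 456 + 632 + 120 = 1208 kbps = 1.208 Mbps.
Video: 19.048 − 1.208 = 17.840 Mbps.

17.8 Mbps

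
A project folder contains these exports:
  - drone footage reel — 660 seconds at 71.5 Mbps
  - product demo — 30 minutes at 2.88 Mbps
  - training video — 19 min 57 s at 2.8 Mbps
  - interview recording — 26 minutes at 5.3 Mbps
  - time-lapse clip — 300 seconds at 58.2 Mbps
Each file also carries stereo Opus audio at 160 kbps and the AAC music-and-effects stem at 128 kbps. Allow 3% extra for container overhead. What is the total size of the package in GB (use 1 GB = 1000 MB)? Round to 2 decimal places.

10.69 GB

Audio total: 160 + 128 = 288 kbps = 0.288 Mbps.
drone footage reel: 71.788 Mbps × 660 s × 1.03 = 48801.5 Mb
product demo: 3.168 Mbps × 1800 s × 1.03 = 5873.5 Mb
training video: 3.088 Mbps × 1197 s × 1.03 = 3807.2 Mb
interview recording: 5.588 Mbps × 1560 s × 1.03 = 8978.8 Mb
time-lapse clip: 58.488 Mbps × 300 s × 1.03 = 18072.8 Mb
Total: 85533.8 Mb = 10691.7 MB.
= 10.69 GB.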